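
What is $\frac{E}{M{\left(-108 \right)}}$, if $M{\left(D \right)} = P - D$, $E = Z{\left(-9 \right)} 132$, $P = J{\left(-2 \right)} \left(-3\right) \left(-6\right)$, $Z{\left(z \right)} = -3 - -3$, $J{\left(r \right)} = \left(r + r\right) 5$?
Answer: $0$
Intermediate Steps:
$J{\left(r \right)} = 10 r$ ($J{\left(r \right)} = 2 r 5 = 10 r$)
$Z{\left(z \right)} = 0$ ($Z{\left(z \right)} = -3 + 3 = 0$)
$P = -360$ ($P = 10 \left(-2\right) \left(-3\right) \left(-6\right) = \left(-20\right) \left(-3\right) \left(-6\right) = 60 \left(-6\right) = -360$)
$E = 0$ ($E = 0 \cdot 132 = 0$)
$M{\left(D \right)} = -360 - D$
$\frac{E}{M{\left(-108 \right)}} = \frac{0}{-360 - -108} = \frac{0}{-360 + 108} = \frac{0}{-252} = 0 \left(- \frac{1}{252}\right) = 0$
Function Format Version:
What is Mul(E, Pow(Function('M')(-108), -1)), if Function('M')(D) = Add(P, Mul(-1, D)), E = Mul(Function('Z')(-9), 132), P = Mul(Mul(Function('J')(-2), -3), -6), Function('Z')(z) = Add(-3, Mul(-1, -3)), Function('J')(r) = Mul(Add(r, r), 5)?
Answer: 0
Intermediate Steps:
Function('J')(r) = Mul(10, r) (Function('J')(r) = Mul(Mul(2, r), 5) = Mul(10, r))
Function('Z')(z) = 0 (Function('Z')(z) = Add(-3, 3) = 0)
P = -360 (P = Mul(Mul(Mul(10, -2), -3), -6) = Mul(Mul(-20, -3), -6) = Mul(60, -6) = -360)
E = 0 (E = Mul(0, 132) = 0)
Function('M')(D) = Add(-360, Mul(-1, D))
Mul(E, Pow(Function('M')(-108), -1)) = Mul(0, Pow(Add(-360, Mul(-1, -108)), -1)) = Mul(0, Pow(Add(-360, 108), -1)) = Mul(0, Pow(-252, -1)) = Mul(0, Rational(-1, 252)) = 0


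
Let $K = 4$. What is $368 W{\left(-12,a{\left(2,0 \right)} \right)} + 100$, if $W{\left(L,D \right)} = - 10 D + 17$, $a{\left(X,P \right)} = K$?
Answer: $-8364$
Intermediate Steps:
$a{\left(X,P \right)} = 4$
$W{\left(L,D \right)} = 17 - 10 D$
$368 W{\left(-12,a{\left(2,0 \right)} \right)} + 100 = 368 \left(17 - 40\right) + 100 = 368 \left(-23\right) + 100 = -8464 + 100 = -8364$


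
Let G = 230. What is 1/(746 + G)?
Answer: 1/976 ≈ 0.0010246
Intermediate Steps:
1/(746 + G) = 1/(746 + 230) = 1/976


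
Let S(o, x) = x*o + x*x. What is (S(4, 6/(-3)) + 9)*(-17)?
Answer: -85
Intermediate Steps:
S(o, x) = x² + o*x (S(o, x) = o*x + x² = x² + o*x)
(S(4, 6/(-3)) + 9)*(-17) = ((6/(-3))*(4 + 6/(-3)) + 9)*(-17) = ((6*(-⅓))*(4 + 6*(-⅓)) + 9)*(-17) = (-2*(4 - 2) + 9)*(-17) = (-2*2 + 9)*(-17) = (-4 + 9)*(-17) = 5*(-17) = -85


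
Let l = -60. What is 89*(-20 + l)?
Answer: -7120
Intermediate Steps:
89*(-20 + l) = 89*(-20 - 60) = 89*(-80) = -7120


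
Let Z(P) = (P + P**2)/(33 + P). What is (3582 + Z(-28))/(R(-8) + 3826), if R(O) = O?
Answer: 9333/9545 ≈ 0.97779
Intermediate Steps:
Z(P) = (P + P**2)/(33 + P)
(3582 + Z(-28))/(R(-8) + 3826) = (3582 - 28*(1 - 28)/(33 - 28))/(-8 + 3826) = (3582 - 28*(-27)/5)/3818 = (3582 - 28*1/5*(-27))*(1/3818) = (3582 + 756/5)*(1/3818) = (18666/5)*(1/3818) = 9333/9545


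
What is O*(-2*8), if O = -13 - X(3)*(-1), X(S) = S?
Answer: 160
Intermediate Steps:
O = -10 (O = -13 - 3*(-1) = -13 - 1*(-3) = -13 + 3 = -10)
O*(-2*8) = -(-20)*8 = -10*(-16) = 160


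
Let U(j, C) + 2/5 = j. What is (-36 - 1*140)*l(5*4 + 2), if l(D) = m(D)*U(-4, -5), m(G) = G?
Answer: 85184/5 ≈ 17037.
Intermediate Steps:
U(j, C) = -2/5 + j
l(D) = -22*D/5 (l(D) = D*(-2/5 - 4) = D*(-22/5) = -22*D/5)
(-36 - 1*140)*l(5*4 + 2) = (-36 - 1*140)*(-22*(5*4 + 2)/5) = (-36 - 140)*(-22*(20 + 2)/5) = -(-3872)*22/5 = -176*(-484/5) = 85184/5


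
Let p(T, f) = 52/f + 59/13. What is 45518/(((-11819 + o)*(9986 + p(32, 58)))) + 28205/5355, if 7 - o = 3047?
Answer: 2698384029179/512344891107 ≈ 5.2667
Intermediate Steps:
o = -3040 (o = 7 - 1*3047 = 7 - 3047 = -3040)
p(T, f) = 59/13 + 52/f (p(T, f) = 52/f + 59*(1/13) = 52/f + 59/13 = 59/13 + 52/f)
45518/(((-11819 + o)*(9986 + p(32, 58)))) + 28205/5355 = 45518/(((-11819 - 3040)*(9986 + (59/13 + 52/58)))) + 28205/5355 = 45518/((-14859*(9986 + (59/13 + 52*(1/58))))) + 28205*(1/5355) = 45518/((-14859*(9986 + (59/13 + 26/29)))) + 5641/1071 = 45518/((-14859*(9986 + 2049/377))) + 5641/1071 = 45518/((-14859*3766771/377)) + 5641/1071 = 45518/(-4305419253/29) + 5641/1071 = 45518*(-29/4305419253) + 5641/1071 = -1320022/4305419253 + 5641/1071 = 2698384029179/512344891107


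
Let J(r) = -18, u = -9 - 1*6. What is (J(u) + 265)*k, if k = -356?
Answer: -87932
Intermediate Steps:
u = -15 (u = -9 - 6 = -15)
(J(u) + 265)*k = (-18 + 265)*(-356) = 247*(-356) = -87932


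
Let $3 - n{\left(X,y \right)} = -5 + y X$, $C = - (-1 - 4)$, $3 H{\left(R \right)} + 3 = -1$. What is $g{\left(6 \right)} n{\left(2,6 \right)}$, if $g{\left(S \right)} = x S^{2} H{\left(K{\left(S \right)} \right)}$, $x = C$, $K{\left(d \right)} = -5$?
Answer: $960$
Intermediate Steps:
$H{\left(R \right)} = - \frac{4}{3}$ ($H{\left(R \right)} = -1 + \frac{1}{3} \left(-1\right) = -1 - \frac{1}{3} = - \frac{4}{3}$)
$C = 5$ ($C = \left(-1\right) \left(-5\right) = 5$)
$x = 5$
$n{\left(X,y \right)} = 8 - X y$ ($n{\left(X,y \right)} = 3 - \left(-5 + y X\right) = 3 - \left(-5 + X y\right) = 8 - X y$)
$g{\left(S \right)} = - \frac{20 S^{2}}{3}$ ($g{\left(S \right)} = 5 S^{2} \left(- \frac{4}{3}\right) = - \frac{20 S^{2}}{3}$)
$g{\left(6 \right)} n{\left(2,6 \right)} = - \frac{20 \cdot 6^{2}}{3} \left(8 - 2 \cdot 6\right) = \left(- \frac{20}{3}\right) 36 \left(8 - 12\right) = \left(-240\right) \left(-4\right) = 960$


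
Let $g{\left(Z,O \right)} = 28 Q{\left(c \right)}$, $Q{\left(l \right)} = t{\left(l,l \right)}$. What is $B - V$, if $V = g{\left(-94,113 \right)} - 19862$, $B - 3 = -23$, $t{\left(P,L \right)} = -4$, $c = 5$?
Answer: $19954$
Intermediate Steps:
$Q{\left(l \right)} = -4$
$g{\left(Z,O \right)} = -112$ ($g{\left(Z,O \right)} = 28 \left(-4\right) = -112$)
$B = -20$ ($B = 3 - 23 = -20$)
$V = -19974$ ($V = -112 - 19862 = -19974$)
$B - V = -20 - -19974 = -20 + 19974 = 19954$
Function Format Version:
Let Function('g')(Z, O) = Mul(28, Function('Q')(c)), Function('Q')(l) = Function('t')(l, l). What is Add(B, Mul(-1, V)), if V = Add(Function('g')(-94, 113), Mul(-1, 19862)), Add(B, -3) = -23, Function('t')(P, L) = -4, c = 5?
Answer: 19954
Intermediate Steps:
Function('Q')(l) = -4
Function('g')(Z, O) = -112 (Function('g')(Z, O) = Mul(28, -4) = -112)
B = -20 (B = Add(3, -23) = -20)
V = -19974 (V = Add(-112, Mul(-1, 19862)) = Add(-112, -19862) = -19974)
Add(B, Mul(-1, V)) = Add(-20, Mul(-1, -19974)) = Add(-20, 19974) = 19954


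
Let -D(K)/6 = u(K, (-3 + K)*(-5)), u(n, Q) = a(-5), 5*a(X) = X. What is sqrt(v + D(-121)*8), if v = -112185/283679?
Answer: sqrt(3830916673353)/283679 ≈ 6.8996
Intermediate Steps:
a(X) = X/5
u(n, Q) = -1 (u(n, Q) = (1/5)*(-5) = -1)
D(K) = 6 (D(K) = -6*(-1) = 6)
v = -112185/283679 (v = -112185*1/283679 = -112185/283679 ≈ -0.39546)
sqrt(v + D(-121)*8) = sqrt(-112185/283679 + 6*8) = sqrt(-112185/283679 + 48) = sqrt(13504407/283679) = sqrt(3830916673353)/283679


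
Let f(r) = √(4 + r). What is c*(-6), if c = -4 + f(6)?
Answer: 24 - 6*√10 ≈ 5.0263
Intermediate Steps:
c = -4 + √10 (c = -4 + √(4 + 6) = -4 + √10 ≈ -0.83772)
c*(-6) = (-4 + √10)*(-6) = 24 - 6*√10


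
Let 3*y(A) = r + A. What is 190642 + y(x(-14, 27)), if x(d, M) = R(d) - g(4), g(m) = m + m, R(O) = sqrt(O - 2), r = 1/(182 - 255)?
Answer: 13916671/73 + 4*I/3 ≈ 1.9064e+5 + 1.3333*I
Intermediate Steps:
r = -1/73 (r = 1/(-73) = -1/73 ≈ -0.013699)
R(O) = sqrt(-2 + O)
g(m) = 2*m
x(d, M) = -8 + sqrt(-2 + d) (x(d, M) = sqrt(-2 + d) - 2*4 = sqrt(-2 + d) - 1*8 = sqrt(-2 + d) - 8 = -8 + sqrt(-2 + d))
y(A) = -1/219 + A/3 (y(A) = (-1/73 + A)/3 = -1/219 + A/3)
190642 + y(x(-14, 27)) = 190642 + (-1/219 + (-8 + sqrt(-2 - 14))/3) = 190642 + (-1/219 + (-8 + sqrt(-16))/3) = 190642 + (-1/219 + (-8 + 4*I)/3) = 190642 + (-1/219 + (-8/3 + 4*I/3)) = 190642 + (-195/73 + 4*I/3) = 13916671/73 + 4*I/3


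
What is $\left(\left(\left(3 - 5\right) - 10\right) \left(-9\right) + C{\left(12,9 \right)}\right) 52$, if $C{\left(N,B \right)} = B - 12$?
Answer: $5460$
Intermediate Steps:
$C{\left(N,B \right)} = -12 + B$ ($C{\left(N,B \right)} = B - 12 = -12 + B$)
$\left(\left(\left(3 - 5\right) - 10\right) \left(-9\right) + C{\left(12,9 \right)}\right) 52 = \left(\left(\left(3 - 5\right) - 10\right) \left(-9\right) + \left(-12 + 9\right)\right) 52 = \left(\left(-2 - 10\right) \left(-9\right) - 3\right) 52 = \left(\left(-12\right) \left(-9\right) - 3\right) 52 = \left(108 - 3\right) 52 = 105 \cdot 52 = 5460$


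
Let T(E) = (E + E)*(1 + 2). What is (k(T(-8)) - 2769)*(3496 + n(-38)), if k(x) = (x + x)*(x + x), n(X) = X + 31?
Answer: 22493583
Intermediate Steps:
T(E) = 6*E (T(E) = (2*E)*3 = 6*E)
n(X) = 31 + X
k(x) = 4*x**2 (k(x) = (2*x)*(2*x) = 4*x**2)
(k(T(-8)) - 2769)*(3496 + n(-38)) = (4*(6*(-8))**2 - 2769)*(3496 + (31 - 38)) = (4*(-48)**2 - 2769)*(3496 - 7) = (4*2304 - 2769)*3489 = (9216 - 2769)*3489 = 6447*3489 = 22493583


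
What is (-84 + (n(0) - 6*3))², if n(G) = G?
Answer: 10404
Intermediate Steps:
(-84 + (n(0) - 6*3))² = (-84 + (0 - 6*3))² = (-84 + (0 - 18))² = (-84 - 18)² = (-102)² = 10404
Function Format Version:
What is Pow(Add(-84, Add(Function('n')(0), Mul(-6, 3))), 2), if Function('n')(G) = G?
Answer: 10404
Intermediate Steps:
Pow(Add(-84, Add(Function('n')(0), Mul(-6, 3))), 2) = Pow(Add(-84, Add(0, Mul(-6, 3))), 2) = Pow(Add(-84, Add(0, -18)), 2) = Pow(Add(-84, -18), 2) = Pow(-102, 2) = 10404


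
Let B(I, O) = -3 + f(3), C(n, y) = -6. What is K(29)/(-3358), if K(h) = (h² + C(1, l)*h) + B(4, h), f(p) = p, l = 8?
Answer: -29/146 ≈ -0.19863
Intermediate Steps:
B(I, O) = 0 (B(I, O) = -3 + 3 = 0)
K(h) = h² - 6*h (K(h) = (h² - 6*h) + 0 = h² - 6*h)
K(29)/(-3358) = (29*(-6 + 29))/(-3358) = (29*23)*(-1/3358) = 667*(-1/3358) = -29/146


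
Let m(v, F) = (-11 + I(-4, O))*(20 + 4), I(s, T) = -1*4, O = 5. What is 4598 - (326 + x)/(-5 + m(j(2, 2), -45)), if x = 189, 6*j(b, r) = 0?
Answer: 335757/73 ≈ 4599.4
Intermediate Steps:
j(b, r) = 0 (j(b, r) = (⅙)*0 = 0)
I(s, T) = -4
m(v, F) = -360 (m(v, F) = (-11 - 4)*(20 + 4) = -15*24 = -360)
4598 - (326 + x)/(-5 + m(j(2, 2), -45)) = 4598 - (326 + 189)/(-5 - 360) = 4598 - 515/(-365) = 4598 - 515*(-1)/365 = 4598 - 1*(-103/73) = 4598 + 103/73 = 335757/73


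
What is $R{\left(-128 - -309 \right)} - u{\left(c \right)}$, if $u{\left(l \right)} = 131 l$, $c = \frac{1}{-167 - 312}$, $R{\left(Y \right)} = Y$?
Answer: $\frac{86830}{479} \approx 181.27$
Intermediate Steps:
$c = - \frac{1}{479}$ ($c = \frac{1}{-479} = - \frac{1}{479} \approx -0.0020877$)
$R{\left(-128 - -309 \right)} - u{\left(c \right)} = \left(-128 - -309\right) - 131 \left(- \frac{1}{479}\right) = \left(-128 + 309\right) - - \frac{131}{479} = 181 + \frac{131}{479} = \frac{86830}{479}$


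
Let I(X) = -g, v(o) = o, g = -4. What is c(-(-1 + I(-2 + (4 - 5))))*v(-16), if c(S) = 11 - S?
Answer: -224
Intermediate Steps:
I(X) = 4 (I(X) = -1*(-4) = 4)
c(-(-1 + I(-2 + (4 - 5))))*v(-16) = (11 - (-1)*(-1 + 4))*(-16) = (11 - (-1)*3)*(-16) = (11 - 1*(-3))*(-16) = (11 + 3)*(-16) = 14*(-16) = -224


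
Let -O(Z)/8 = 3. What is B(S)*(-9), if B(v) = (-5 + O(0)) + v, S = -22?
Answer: 459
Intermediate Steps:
O(Z) = -24 (O(Z) = -8*3 = -24)
B(v) = -29 + v (B(v) = (-5 - 24) + v = -29 + v)
B(S)*(-9) = (-29 - 22)*(-9) = -51*(-9) = 459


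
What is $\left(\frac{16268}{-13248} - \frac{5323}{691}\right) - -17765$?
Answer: $\frac{40636396807}{2288592} \approx 17756.0$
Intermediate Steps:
$\left(\frac{16268}{-13248} - \frac{5323}{691}\right) - -17765 = \left(16268 \left(- \frac{1}{13248}\right) - \frac{5323}{691}\right) + 17765 = \left(- \frac{4067}{3312} - \frac{5323}{691}\right) + 17765 = - \frac{20440073}{2288592} + 17765 = \frac{40636396807}{2288592}$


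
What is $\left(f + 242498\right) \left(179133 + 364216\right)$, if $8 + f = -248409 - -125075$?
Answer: $64743293444$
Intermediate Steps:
$f = -123342$ ($f = -8 - 123334 = -123342$)
$\left(f + 242498\right) \left(179133 + 364216\right) = \left(-123342 + 242498\right) \left(179133 + 364216\right) = 119156 \cdot 543349 = 64743293444$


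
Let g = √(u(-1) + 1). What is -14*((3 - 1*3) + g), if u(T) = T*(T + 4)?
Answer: -14*I*√2 ≈ -19.799*I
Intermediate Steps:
u(T) = T*(4 + T)
g = I*√2 (g = √(-(4 - 1) + 1) = √(-1*3 + 1) = √(-3 + 1) = √(-2) = I*√2 ≈ 1.4142*I)
-14*((3 - 1*3) + g) = -14*((3 - 1*3) + I*√2) = -14*((3 - 3) + I*√2) = -14*(0 + I*√2) = -14*I*√2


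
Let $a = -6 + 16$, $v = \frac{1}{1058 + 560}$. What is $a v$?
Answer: $\frac{5}{809} \approx 0.0061805$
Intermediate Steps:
$v = \frac{1}{1618} \approx 0.00061805$
$a = 10$
$a v = 10 \cdot \frac{1}{1618} = \frac{5}{809}$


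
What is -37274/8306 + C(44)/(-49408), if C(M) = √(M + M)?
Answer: -18637/4153 - √22/24704 ≈ -4.4878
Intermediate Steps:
C(M) = √2*√M (C(M) = √(2*M) = √2*√M)
-37274/8306 + C(44)/(-49408) = -37274/8306 + (√2*√44)/(-49408) = -37274*1/8306 + (√2*(2*√11))*(-1/49408) = -18637/4153 + (2*√22)*(-1/49408) = -18637/4153 - √22/24704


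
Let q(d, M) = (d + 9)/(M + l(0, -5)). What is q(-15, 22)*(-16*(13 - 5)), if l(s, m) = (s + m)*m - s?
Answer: 768/47 ≈ 16.340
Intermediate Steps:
l(s, m) = -s + m*(m + s) (l(s, m) = (m + s)*m - s = m*(m + s) - s = -s + m*(m + s))
q(d, M) = (9 + d)/(25 + M) (q(d, M) = (d + 9)/(M + ((-5)**2 - 1*0 - 5*0)) = (9 + d)/(M + (25 + 0 + 0)) = (9 + d)/(M + 25) = (9 + d)/(25 + M))
q(-15, 22)*(-16*(13 - 5)) = ((9 - 15)/(25 + 22))*(-16*(13 - 5)) = (-6/47)*(-16*8) = ((1/47)*(-6))*(-128) = -6/47*(-128) = 768/47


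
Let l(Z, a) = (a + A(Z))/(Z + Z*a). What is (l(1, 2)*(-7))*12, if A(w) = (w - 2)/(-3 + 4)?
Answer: -28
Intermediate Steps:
A(w) = -2 + w (A(w) = (-2 + w)/1 = (-2 + w)*1 = -2 + w)
l(Z, a) = (-2 + Z + a)/(Z + Z*a) (l(Z, a) = (a + (-2 + Z))/(Z + Z*a) = (-2 + Z + a)/(Z + Z*a))
(l(1, 2)*(-7))*12 = (((-2 + 1 + 2)/(1*(1 + 2)))*(-7))*12 = ((1*1/3)*(-7))*12 = ((1*(⅓)*1)*(-7))*12 = ((⅓)*(-7))*12 = -7/3*12 = -28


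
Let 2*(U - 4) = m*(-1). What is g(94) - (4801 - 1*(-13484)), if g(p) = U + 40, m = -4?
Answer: -18239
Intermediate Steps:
U = 6 (U = 4 + (-4*(-1))/2 = 4 + (½)*4 = 4 + 2 = 6)
g(p) = 46 (g(p) = 6 + 40 = 46)
g(94) - (4801 - 1*(-13484)) = 46 - (4801 - 1*(-13484)) = 46 - (4801 + 13484) = 46 - 1*18285 = 46 - 18285 = -18239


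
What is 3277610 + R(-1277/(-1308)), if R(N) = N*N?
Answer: 5607546585769/1710864 ≈ 3.2776e+6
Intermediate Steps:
R(N) = N²
3277610 + R(-1277/(-1308)) = 3277610 + (-1277/(-1308))² = 3277610 + (-1277*(-1/1308))² = 3277610 + (1277/1308)² = 3277610 + 1630729/1710864 = 5607546585769/1710864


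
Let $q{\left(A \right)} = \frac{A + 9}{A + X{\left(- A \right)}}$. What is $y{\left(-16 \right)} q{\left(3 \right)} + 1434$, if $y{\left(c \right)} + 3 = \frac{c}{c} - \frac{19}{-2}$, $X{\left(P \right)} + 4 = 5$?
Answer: $\frac{2913}{2} \approx 1456.5$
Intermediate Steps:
$X{\left(P \right)} = 1$ ($X{\left(P \right)} = -4 + 5 = 1$)
$y{\left(c \right)} = \frac{15}{2}$ ($y{\left(c \right)} = -3 + \left(\frac{c}{c} - \frac{19}{-2}\right) = -3 + \left(1 - - \frac{19}{2}\right) = -3 + \left(1 + \frac{19}{2}\right) = -3 + \frac{21}{2} = \frac{15}{2}$)
$q{\left(A \right)} = \frac{9 + A}{1 + A}$ ($q{\left(A \right)} = \frac{A + 9}{A + 1} = \frac{9 + A}{1 + A}$)
$y{\left(-16 \right)} q{\left(3 \right)} + 1434 = \frac{15 \frac{9 + 3}{1 + 3}}{2} + 1434 = \frac{15 \cdot \frac{1}{4} \cdot 12}{2} + 1434 = \frac{15}{2} \cdot 3 + 1434 = \frac{45}{2} + 1434 = \frac{2913}{2}$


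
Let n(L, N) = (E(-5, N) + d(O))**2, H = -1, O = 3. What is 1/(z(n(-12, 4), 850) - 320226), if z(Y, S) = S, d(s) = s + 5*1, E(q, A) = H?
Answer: -1/319376 ≈ -3.1311e-6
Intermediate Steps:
E(q, A) = -1
d(s) = 5 + s (d(s) = s + 5 = 5 + s)
n(L, N) = 49 (n(L, N) = (-1 + (5 + 3))**2 = (-1 + 8)**2 = 7**2 = 49)
1/(z(n(-12, 4), 850) - 320226) = 1/(850 - 320226) = 1/(-319376) = -1/319376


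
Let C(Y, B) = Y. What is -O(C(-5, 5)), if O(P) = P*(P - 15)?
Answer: -100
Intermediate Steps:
O(P) = P*(-15 + P)
-O(C(-5, 5)) = -(-5)*(-15 - 5) = -(-5)*(-20) = -1*100 = -100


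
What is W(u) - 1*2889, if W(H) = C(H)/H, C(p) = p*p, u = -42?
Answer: -2931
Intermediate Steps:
C(p) = p**2
W(H) = H (W(H) = H**2/H = H)
W(u) - 1*2889 = -42 - 1*2889 = -42 - 2889 = -2931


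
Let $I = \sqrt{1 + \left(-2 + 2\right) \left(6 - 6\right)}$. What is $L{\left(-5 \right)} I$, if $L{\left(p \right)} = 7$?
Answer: $7$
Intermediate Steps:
$I = 1$ ($I = \sqrt{1 + 0 \cdot 0} = \sqrt{1 + 0} = \sqrt{1} = 1$)
$L{\left(-5 \right)} I = 7 \cdot 1 = 7$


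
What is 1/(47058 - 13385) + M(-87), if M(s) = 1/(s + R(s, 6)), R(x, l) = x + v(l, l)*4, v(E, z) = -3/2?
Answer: -33493/6061140 ≈ -0.0055259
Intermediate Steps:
v(E, z) = -3/2 (v(E, z) = -3*½ = -3/2)
R(x, l) = -6 + x (R(x, l) = x - 3/2*4 = x - 6 = -6 + x)
M(s) = 1/(-6 + 2*s) (M(s) = 1/(s + (-6 + s)) = 1/(-6 + 2*s))
1/(47058 - 13385) + M(-87) = 1/(47058 - 13385) + 1/(2*(-3 - 87)) = 1/33673 + (½)/(-90) = 1/33673 + (½)*(-1/90) = 1/33673 - 1/180 = -33493/6061140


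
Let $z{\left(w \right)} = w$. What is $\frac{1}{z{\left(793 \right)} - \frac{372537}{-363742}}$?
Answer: $\frac{363742}{288819943} \approx 0.0012594$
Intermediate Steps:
$\frac{1}{z{\left(793 \right)} - \frac{372537}{-363742}} = \frac{1}{793 - \frac{372537}{-363742}} = \frac{1}{793 - - \frac{372537}{363742}} = \frac{1}{793 + \frac{372537}{363742}} = \frac{1}{\frac{288819943}{363742}} = \frac{363742}{288819943}$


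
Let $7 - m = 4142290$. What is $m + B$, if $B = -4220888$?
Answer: $-8363171$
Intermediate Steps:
$m = -4142283$ ($m = 7 - 4142290 = -4142283$)
$m + B = -4142283 - 4220888 = -8363171$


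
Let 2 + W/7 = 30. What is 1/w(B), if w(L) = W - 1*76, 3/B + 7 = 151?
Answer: 1/120 ≈ 0.0083333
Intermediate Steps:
W = 196 (W = -14 + 7*30 = -14 + 210 = 196)
B = 1/48 (B = 3/(-7 + 151) = 3/144 = 3*(1/144) = 1/48 ≈ 0.020833)
w(L) = 120 (w(L) = 196 - 1*76 = 196 - 76 = 120)
1/w(B) = 1/120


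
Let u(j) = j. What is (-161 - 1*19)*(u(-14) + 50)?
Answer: -6480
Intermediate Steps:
(-161 - 1*19)*(u(-14) + 50) = (-161 - 1*19)*(-14 + 50) = (-161 - 19)*36 = -180*36 = -6480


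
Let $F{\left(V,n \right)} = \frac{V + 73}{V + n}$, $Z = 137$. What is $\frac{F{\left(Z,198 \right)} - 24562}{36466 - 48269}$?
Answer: $\frac{44476}{21373} \approx 2.0809$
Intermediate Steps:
$F{\left(V,n \right)} = \frac{73 + V}{V + n}$
$\frac{F{\left(Z,198 \right)} - 24562}{36466 - 48269} = \frac{\frac{73 + 137}{137 + 198} - 24562}{36466 - 48269} = \frac{\frac{1}{335} \cdot 210 - 24562}{-11803} = \left(\frac{1}{335} \cdot 210 - 24562\right) \left(- \frac{1}{11803}\right) = \left(\frac{42}{67} - 24562\right) \left(- \frac{1}{11803}\right) = \left(- \frac{1645612}{67}\right) \left(- \frac{1}{11803}\right) = \frac{44476}{21373}$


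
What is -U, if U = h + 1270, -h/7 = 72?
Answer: -766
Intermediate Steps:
h = -504 (h = -7*72 = -504)
U = 766 (U = -504 + 1270 = 766)
-U = -1*766 = -766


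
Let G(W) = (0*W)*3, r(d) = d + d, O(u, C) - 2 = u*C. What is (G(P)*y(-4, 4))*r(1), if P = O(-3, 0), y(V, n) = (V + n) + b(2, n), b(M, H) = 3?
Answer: 0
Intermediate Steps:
O(u, C) = 2 + C*u (O(u, C) = 2 + u*C = 2 + C*u)
y(V, n) = 3 + V + n (y(V, n) = (V + n) + 3 = 3 + V + n)
r(d) = 2*d
P = 2 (P = 2 + 0*(-3) = 2 + 0 = 2)
G(W) = 0 (G(W) = 0*3 = 0)
(G(P)*y(-4, 4))*r(1) = (0*(3 - 4 + 4))*(2*1) = (0*3)*2 = 0*2 = 0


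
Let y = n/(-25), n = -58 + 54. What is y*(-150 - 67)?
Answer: -868/25 ≈ -34.720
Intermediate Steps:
n = -4
y = 4/25 (y = -4/(-25) = -4*(-1/25) = 4/25 ≈ 0.16000)
y*(-150 - 67) = 4*(-150 - 67)/25 = (4/25)*(-217) = -868/25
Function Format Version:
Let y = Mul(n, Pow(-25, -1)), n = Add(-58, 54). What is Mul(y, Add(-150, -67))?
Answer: Rational(-868, 25) ≈ -34.720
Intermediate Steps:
n = -4
y = Rational(4, 25) (y = Mul(-4, Pow(-25, -1)) = Mul(-4, Rational(-1, 25)) = Rational(4, 25) ≈ 0.16000)
Mul(y, Add(-150, -67)) = Mul(Rational(4, 25), Add(-150, -67)) = Mul(Rational(4, 25), -217) = Rational(-868, 25)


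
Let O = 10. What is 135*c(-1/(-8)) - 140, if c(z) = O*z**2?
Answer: -3805/32 ≈ -118.91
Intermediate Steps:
c(z) = 10*z**2
135*c(-1/(-8)) - 140 = 135*(10*(-1/(-8))**2) - 140 = 135*(10*(-1*(-1/8))**2) - 140 = 135*(10*(1/8)**2) - 140 = 135*(10*(1/64)) - 140 = 135*(5/32) - 140 = 675/32 - 140 = -3805/32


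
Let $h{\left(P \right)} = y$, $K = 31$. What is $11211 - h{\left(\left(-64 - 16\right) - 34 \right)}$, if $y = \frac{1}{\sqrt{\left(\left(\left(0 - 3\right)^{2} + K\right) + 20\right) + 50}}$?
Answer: $11211 - \frac{\sqrt{110}}{110} \approx 11211.0$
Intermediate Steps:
$y = \frac{\sqrt{110}}{110}$ ($y = \frac{1}{\sqrt{\left(\left(\left(0 - 3\right)^{2} + 31\right) + 20\right) + 50}} = \frac{1}{\sqrt{\left(\left(\left(-3\right)^{2} + 31\right) + 20\right) + 50}} = \frac{1}{\sqrt{\left(\left(9 + 31\right) + 20\right) + 50}} = \frac{1}{\sqrt{\left(40 + 20\right) + 50}} = \frac{1}{\sqrt{60 + 50}} = \frac{1}{\sqrt{110}} = \frac{\sqrt{110}}{110} \approx 0.095346$)
$h{\left(P \right)} = \frac{\sqrt{110}}{110}$
$11211 - h{\left(\left(-64 - 16\right) - 34 \right)} = 11211 - \frac{\sqrt{110}}{110}$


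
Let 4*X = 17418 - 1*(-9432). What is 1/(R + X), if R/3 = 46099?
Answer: 2/290019 ≈ 6.8961e-6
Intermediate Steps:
R = 138297 (R = 3*46099 = 138297)
X = 13425/2 (X = (17418 - 1*(-9432))/4 = (17418 + 9432)/4 = (¼)*26850 = 13425/2 ≈ 6712.5)
1/(R + X) = 1/(138297 + 13425/2) = 1/(290019/2) = 2/290019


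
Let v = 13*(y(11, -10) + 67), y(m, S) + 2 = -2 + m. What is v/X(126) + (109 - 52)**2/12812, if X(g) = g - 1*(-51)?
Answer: 12900217/2267724 ≈ 5.6886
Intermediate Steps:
X(g) = 51 + g (X(g) = g + 51 = 51 + g)
y(m, S) = -4 + m (y(m, S) = -2 + (-2 + m) = -4 + m)
v = 962 (v = 13*((-4 + 11) + 67) = 13*(7 + 67) = 13*74 = 962)
v/X(126) + (109 - 52)**2/12812 = 962/(51 + 126) + (109 - 52)**2/12812 = 962/177 + 57**2*(1/12812) = 962*(1/177) + 3249*(1/12812) = 962/177 + 3249/12812 = 12900217/2267724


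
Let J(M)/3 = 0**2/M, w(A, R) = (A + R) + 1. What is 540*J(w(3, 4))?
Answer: 0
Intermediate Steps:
w(A, R) = 1 + A + R
J(M) = 0 (J(M) = 3*(0**2/M) = 3*(0/M) = 3*0 = 0)
540*J(w(3, 4)) = 540*0 = 0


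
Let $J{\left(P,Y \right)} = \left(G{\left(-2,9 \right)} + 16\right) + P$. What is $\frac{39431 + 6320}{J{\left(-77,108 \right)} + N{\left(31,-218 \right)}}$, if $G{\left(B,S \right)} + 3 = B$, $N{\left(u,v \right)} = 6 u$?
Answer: $\frac{45751}{120} \approx 381.26$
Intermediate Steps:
$G{\left(B,S \right)} = -3 + B$
$J{\left(P,Y \right)} = 11 + P$ ($J{\left(P,Y \right)} = \left(\left(-3 - 2\right) + 16\right) + P = \left(-5 + 16\right) + P = 11 + P$)
$\frac{39431 + 6320}{J{\left(-77,108 \right)} + N{\left(31,-218 \right)}} = \frac{39431 + 6320}{\left(11 - 77\right) + 6 \cdot 31} = \frac{45751}{-66 + 186} = \frac{45751}{120}$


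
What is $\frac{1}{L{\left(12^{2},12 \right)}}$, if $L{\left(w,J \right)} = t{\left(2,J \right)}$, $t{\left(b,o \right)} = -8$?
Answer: $- \frac{1}{8} \approx -0.125$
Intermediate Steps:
$L{\left(w,J \right)} = -8$
$\frac{1}{L{\left(12^{2},12 \right)}} = \frac{1}{-8} = - \frac{1}{8}$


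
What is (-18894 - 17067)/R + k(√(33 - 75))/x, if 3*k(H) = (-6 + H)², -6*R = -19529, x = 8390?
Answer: -905157899/81924155 - 2*I*√42/4195 ≈ -11.049 - 0.0030897*I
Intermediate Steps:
R = 19529/6 (R = -⅙*(-19529) = 19529/6 ≈ 3254.8)
k(H) = (-6 + H)²/3
(-18894 - 17067)/R + k(√(33 - 75))/x = (-18894 - 17067)/(19529/6) + ((-6 + √(33 - 75))²/3)/8390 = -35961*6/19529 + ((-6 + √(-42))²/3)*(1/8390) = -215766/19529 + ((-6 + I*√42)²/3)*(1/8390) = -215766/19529 + (-6 + I*√42)²/25170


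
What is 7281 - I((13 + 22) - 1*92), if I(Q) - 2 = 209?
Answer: 7070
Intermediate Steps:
I(Q) = 211 (I(Q) = 2 + 209 = 211)
7281 - I((13 + 22) - 1*92) = 7281 - 1*211 = 7281 - 211 = 7070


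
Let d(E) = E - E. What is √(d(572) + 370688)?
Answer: 32*√362 ≈ 608.84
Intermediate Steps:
d(E) = 0
√(d(572) + 370688) = √(0 + 370688) = √370688 = 32*√362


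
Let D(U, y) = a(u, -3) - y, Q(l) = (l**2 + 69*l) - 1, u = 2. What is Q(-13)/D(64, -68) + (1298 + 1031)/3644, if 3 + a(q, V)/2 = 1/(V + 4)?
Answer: -626855/58304 ≈ -10.751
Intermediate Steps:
Q(l) = -1 + l**2 + 69*l
a(q, V) = -6 + 2/(4 + V) (a(q, V) = -6 + 2/(V + 4) = -6 + 2/(4 + V))
D(U, y) = -4 - y (D(U, y) = 2*(-11 - 3*(-3))/(4 - 3) - y = 2*(-11 + 9)/1 - y = 2*1*(-2) - y = -4 - y)
Q(-13)/D(64, -68) + (1298 + 1031)/3644 = (-1 + (-13)**2 + 69*(-13))/(-4 - 1*(-68)) + (1298 + 1031)/3644 = (-1 + 169 - 897)/(-4 + 68) + 2329*(1/3644) = -729/64 + 2329/3644 = -626855/58304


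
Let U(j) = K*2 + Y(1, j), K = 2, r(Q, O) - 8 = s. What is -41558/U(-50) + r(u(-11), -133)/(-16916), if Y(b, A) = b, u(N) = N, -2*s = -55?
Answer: -1405990611/169160 ≈ -8311.6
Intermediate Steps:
s = 55/2 (s = -½*(-55) = 55/2 ≈ 27.500)
r(Q, O) = 71/2 (r(Q, O) = 8 + 55/2 = 71/2)
U(j) = 5 (U(j) = 2*2 + 1 = 4 + 1 = 5)
-41558/U(-50) + r(u(-11), -133)/(-16916) = -41558/5 + (71/2)/(-16916) = -41558*⅕ + (71/2)*(-1/16916) = -41558/5 - 71/33832 = -1405990611/169160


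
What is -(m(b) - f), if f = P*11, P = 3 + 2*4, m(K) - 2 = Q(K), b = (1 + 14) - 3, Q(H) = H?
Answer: 107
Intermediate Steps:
b = 12 (b = 15 - 3 = 12)
m(K) = 2 + K
P = 11 (P = 3 + 8 = 11)
f = 121 (f = 11*11 = 121)
-(m(b) - f) = -((2 + 12) - 1*121) = -(14 - 121) = -1*(-107) = 107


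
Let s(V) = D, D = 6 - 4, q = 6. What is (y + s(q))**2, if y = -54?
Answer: 2704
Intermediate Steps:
D = 2
s(V) = 2
(y + s(q))**2 = (-54 + 2)**2 = (-52)**2 = 2704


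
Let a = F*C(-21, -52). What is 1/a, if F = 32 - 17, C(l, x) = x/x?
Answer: 1/15 ≈ 0.066667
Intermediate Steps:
C(l, x) = 1
F = 15
a = 15 (a = 15*1 = 15)
1/a = 1/15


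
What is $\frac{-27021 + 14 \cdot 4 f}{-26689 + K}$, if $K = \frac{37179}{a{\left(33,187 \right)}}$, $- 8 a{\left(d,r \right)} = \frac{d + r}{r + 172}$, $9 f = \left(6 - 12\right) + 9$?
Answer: $\frac{4455385}{84487251} \approx 0.052734$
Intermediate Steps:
$f = \frac{1}{3}$ ($f = \frac{\left(6 - 12\right) + 9}{9} = \frac{-6 + 9}{9} = \frac{1}{9} \cdot 3 = \frac{1}{3} \approx 0.33333$)
$a{\left(d,r \right)} = - \frac{d + r}{8 \left(172 + r\right)}$ ($a{\left(d,r \right)} = - \frac{\left(d + r\right) \frac{1}{r + 172}}{8} = - \frac{\left(d + r\right) \frac{1}{172 + r}}{8} = - \frac{\frac{1}{172 + r} \left(d + r\right)}{8} = - \frac{d + r}{8 \left(172 + r\right)}$)
$K = - \frac{26694522}{55}$ ($K = \frac{37179}{\frac{1}{8} \frac{1}{172 + 187} \left(\left(-1\right) 33 - 187\right)} = \frac{37179}{\frac{1}{8} \cdot \frac{1}{359} \left(-33 - 187\right)} = \frac{37179}{\frac{1}{8} \cdot \frac{1}{359} \left(-220\right)} = \frac{37179}{- \frac{55}{718}} = 37179 \left(- \frac{718}{55}\right) = - \frac{26694522}{55} \approx -4.8536 \cdot 10^{5}$)
$\frac{-27021 + 14 \cdot 4 f}{-26689 + K} = \frac{-27021 + 14 \cdot 4 \cdot \frac{1}{3}}{-26689 - \frac{26694522}{55}} = \frac{-27021 + 56 \cdot \frac{1}{3}}{- \frac{28162417}{55}} = \left(-27021 + \frac{56}{3}\right) \left(- \frac{55}{28162417}\right) = \left(- \frac{81007}{3}\right) \left(- \frac{55}{28162417}\right) = \frac{4455385}{84487251}$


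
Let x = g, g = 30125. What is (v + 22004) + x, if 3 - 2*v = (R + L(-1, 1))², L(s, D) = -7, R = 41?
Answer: 103105/2 ≈ 51553.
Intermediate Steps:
x = 30125
v = -1153/2 (v = 3/2 - (41 - 7)²/2 = 3/2 - ½*34² = 3/2 - ½*1156 = 3/2 - 578 = -1153/2 ≈ -576.50)
(v + 22004) + x = (-1153/2 + 22004) + 30125 = 42855/2 + 30125 = 103105/2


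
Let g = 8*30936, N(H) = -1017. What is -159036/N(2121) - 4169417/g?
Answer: 1300711277/9322048 ≈ 139.53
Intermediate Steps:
g = 247488
-159036/N(2121) - 4169417/g = -159036/(-1017) - 4169417/247488 = -159036*(-1/1017) - 4169417*1/247488 = 53012/339 - 4169417/247488 = 1300711277/9322048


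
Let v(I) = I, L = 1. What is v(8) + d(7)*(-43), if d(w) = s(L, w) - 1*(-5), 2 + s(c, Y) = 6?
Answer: -379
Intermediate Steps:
s(c, Y) = 4 (s(c, Y) = -2 + 6 = 4)
d(w) = 9 (d(w) = 4 - 1*(-5) = 4 + 5 = 9)
v(8) + d(7)*(-43) = 8 + 9*(-43) = 8 - 387 = -379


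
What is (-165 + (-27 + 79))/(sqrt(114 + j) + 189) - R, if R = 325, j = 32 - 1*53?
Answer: -3866819/11876 + 113*sqrt(93)/35628 ≈ -325.57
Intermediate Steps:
j = -21 (j = 32 - 53 = -21)
(-165 + (-27 + 79))/(sqrt(114 + j) + 189) - R = (-165 + (-27 + 79))/(sqrt(114 - 21) + 189) - 1*325 = (-165 + 52)/(sqrt(93) + 189) - 325 = -113/(189 + sqrt(93)) - 325 = -325 - 113/(189 + sqrt(93))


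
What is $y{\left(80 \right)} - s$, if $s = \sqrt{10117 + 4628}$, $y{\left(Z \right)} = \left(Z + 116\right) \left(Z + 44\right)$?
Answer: $24304 - \sqrt{14745} \approx 24183.0$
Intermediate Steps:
$y{\left(Z \right)} = \left(44 + Z\right) \left(116 + Z\right)$ ($y{\left(Z \right)} = \left(116 + Z\right) \left(44 + Z\right) = \left(44 + Z\right) \left(116 + Z\right)$)
$s = \sqrt{14745} \approx 121.43$
$y{\left(80 \right)} - s = \left(5104 + 80^{2} + 160 \cdot 80\right) - \sqrt{14745} = \left(5104 + 6400 + 12800\right) - \sqrt{14745} = 24304 - \sqrt{14745}$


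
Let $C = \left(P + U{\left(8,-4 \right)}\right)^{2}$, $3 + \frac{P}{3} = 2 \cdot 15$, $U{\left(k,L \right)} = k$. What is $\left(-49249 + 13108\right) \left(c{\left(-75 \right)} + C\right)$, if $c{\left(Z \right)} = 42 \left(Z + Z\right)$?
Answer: $-58584561$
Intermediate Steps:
$c{\left(Z \right)} = 84 Z$ ($c{\left(Z \right)} = 42 \cdot 2 Z = 84 Z$)
$P = 81$ ($P = -9 + 3 \cdot 2 \cdot 15 = -9 + 3 \cdot 30 = -9 + 90 = 81$)
$C = 7921$ ($C = \left(81 + 8\right)^{2} = 89^{2} = 7921$)
$\left(-49249 + 13108\right) \left(c{\left(-75 \right)} + C\right) = \left(-49249 + 13108\right) \left(84 \left(-75\right) + 7921\right) = - 36141 \left(-6300 + 7921\right) = \left(-36141\right) 1621 = -58584561$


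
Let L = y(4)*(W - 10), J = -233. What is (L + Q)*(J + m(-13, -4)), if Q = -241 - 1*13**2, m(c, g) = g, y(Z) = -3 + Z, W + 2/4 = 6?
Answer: 196473/2 ≈ 98237.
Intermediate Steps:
W = 11/2 (W = -1/2 + 6 = 11/2 ≈ 5.5000)
Q = -410 (Q = -241 - 1*169 = -241 - 169 = -410)
L = -9/2 (L = (-3 + 4)*(11/2 - 10) = 1*(-9/2) = -9/2 ≈ -4.5000)
(L + Q)*(J + m(-13, -4)) = (-9/2 - 410)*(-233 - 4) = -829/2*(-237) = 196473/2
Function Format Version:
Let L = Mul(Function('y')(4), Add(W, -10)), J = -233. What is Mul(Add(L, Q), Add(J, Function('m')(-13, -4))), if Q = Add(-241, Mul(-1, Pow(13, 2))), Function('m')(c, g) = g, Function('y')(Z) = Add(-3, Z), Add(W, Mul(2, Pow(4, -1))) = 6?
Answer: Rational(196473, 2) ≈ 98237.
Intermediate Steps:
W = Rational(11, 2) (W = Add(Rational(-1, 2), 6) = Rational(11, 2) ≈ 5.5000)
Q = -410 (Q = Add(-241, Mul(-1, 169)) = Add(-241, -169) = -410)
L = Rational(-9, 2) (L = Mul(Add(-3, 4), Add(Rational(11, 2), -10)) = Mul(1, Rational(-9, 2)) = Rational(-9, 2) ≈ -4.5000)
Mul(Add(L, Q), Add(J, Function('m')(-13, -4))) = Mul(Add(Rational(-9, 2), -410), Add(-233, -4)) = Mul(Rational(-829, 2), -237) = Rational(196473, 2)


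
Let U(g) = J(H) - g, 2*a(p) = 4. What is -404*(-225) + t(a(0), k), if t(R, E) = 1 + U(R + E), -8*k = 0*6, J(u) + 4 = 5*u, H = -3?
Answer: 90880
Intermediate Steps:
a(p) = 2 (a(p) = (1/2)*4 = 2)
J(u) = -4 + 5*u
k = 0 (k = -0*6 = -1/8*0 = 0)
U(g) = -19 - g (U(g) = (-4 + 5*(-3)) - g = (-4 - 15) - g = -19 - g)
t(R, E) = -18 - E - R (t(R, E) = 1 + (-19 - (R + E)) = 1 + (-19 - (E + R)) = 1 + (-19 + (-E - R)) = 1 + (-19 - E - R) = -18 - E - R)
-404*(-225) + t(a(0), k) = -404*(-225) + (-18 - 1*0 - 1*2) = 90900 + (-18 + 0 - 2) = 90900 - 20 = 90880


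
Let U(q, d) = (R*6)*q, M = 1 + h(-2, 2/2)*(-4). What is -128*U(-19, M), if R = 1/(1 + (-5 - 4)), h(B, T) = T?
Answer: -1824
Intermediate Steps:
R = -⅛ (R = 1/(1 - 9) = 1/(-8) = -⅛ ≈ -0.12500)
M = -3 (M = 1 + (2/2)*(-4) = 1 + (2*(½))*(-4) = 1 + 1*(-4) = 1 - 4 = -3)
U(q, d) = -3*q/4 (U(q, d) = (-⅛*6)*q = -3*q/4)
-128*U(-19, M) = -(-96)*(-19) = -128*57/4 = -1824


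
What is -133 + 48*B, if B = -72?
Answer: -3589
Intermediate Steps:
-133 + 48*B = -133 + 48*(-72) = -133 - 3456 = -3589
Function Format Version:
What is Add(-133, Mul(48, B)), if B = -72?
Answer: -3589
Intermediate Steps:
Add(-133, Mul(48, B)) = Add(-133, Mul(48, -72)) = Add(-133, -3456) = -3589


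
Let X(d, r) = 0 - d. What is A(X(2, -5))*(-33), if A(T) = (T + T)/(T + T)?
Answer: -33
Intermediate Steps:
X(d, r) = -d
A(T) = 1 (A(T) = (2*T)/((2*T)) = (2*T)*(1/(2*T)) = 1)
A(X(2, -5))*(-33) = 1*(-33) = -33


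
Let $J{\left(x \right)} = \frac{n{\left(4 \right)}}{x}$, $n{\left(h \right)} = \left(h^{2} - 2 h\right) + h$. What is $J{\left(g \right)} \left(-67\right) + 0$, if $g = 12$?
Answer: $-67$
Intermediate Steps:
$n{\left(h \right)} = h^{2} - h$
$J{\left(x \right)} = \frac{12}{x}$ ($J{\left(x \right)} = \frac{4 \left(-1 + 4\right)}{x} = \frac{4 \cdot 3}{x} = \frac{12}{x}$)
$J{\left(g \right)} \left(-67\right) + 0 = \frac{12}{12} \left(-67\right) + 0 = 12 \cdot \frac{1}{12} \left(-67\right) + 0 = 1 \left(-67\right) + 0 = -67 + 0 = -67$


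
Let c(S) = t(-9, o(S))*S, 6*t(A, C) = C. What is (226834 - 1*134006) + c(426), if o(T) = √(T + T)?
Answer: 92828 + 142*√213 ≈ 94900.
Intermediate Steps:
o(T) = √2*√T (o(T) = √(2*T) = √2*√T)
t(A, C) = C/6
c(S) = √2*S^(3/2)/6 (c(S) = ((√2*√S)/6)*S = (√2*√S/6)*S = √2*S^(3/2)/6)
(226834 - 1*134006) + c(426) = (226834 - 1*134006) + √2*426^(3/2)/6 = (226834 - 134006) + √2*(426*√426)/6 = 92828 + 142*√213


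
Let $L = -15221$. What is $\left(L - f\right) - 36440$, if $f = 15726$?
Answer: $-67387$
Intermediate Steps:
$\left(L - f\right) - 36440 = \left(-15221 - 15726\right) - 36440 = -30947 - 36440 = -67387$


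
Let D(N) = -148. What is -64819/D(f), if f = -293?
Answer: 64819/148 ≈ 437.97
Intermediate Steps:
-64819/D(f) = -64819/(-148) = -64819*(-1/148) = 64819/148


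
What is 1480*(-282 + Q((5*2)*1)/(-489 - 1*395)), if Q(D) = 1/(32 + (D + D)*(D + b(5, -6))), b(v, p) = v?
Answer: -15311269145/36686 ≈ -4.1736e+5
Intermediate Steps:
Q(D) = 1/(32 + 2*D*(5 + D)) (Q(D) = 1/(32 + (D + D)*(D + 5)) = 1/(32 + (2*D)*(5 + D)) = 1/(32 + 2*D*(5 + D)))
1480*(-282 + Q((5*2)*1)/(-489 - 1*395)) = 1480*(-282 + (1/(2*(16 + ((5*2)*1)² + 5*((5*2)*1))))/(-489 - 1*395)) = 1480*(-282 + (1/(2*(16 + (10*1)² + 5*(10*1))))/(-489 - 395)) = 1480*(-282 + (1/(2*(16 + 10² + 5*10)))/(-884)) = 1480*(-282 + (1/(2*(16 + 100 + 50)))*(-1/884)) = 1480*(-282 + ((½)/166)*(-1/884)) = 1480*(-282 + ((½)*(1/166))*(-1/884)) = 1480*(-282 + (1/332)*(-1/884)) = 1480*(-282 - 1/293488) = 1480*(-82763617/293488) = -15311269145/36686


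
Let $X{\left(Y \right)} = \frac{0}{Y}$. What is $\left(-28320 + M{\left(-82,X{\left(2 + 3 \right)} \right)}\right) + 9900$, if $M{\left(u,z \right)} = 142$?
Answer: $-18278$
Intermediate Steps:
$X{\left(Y \right)} = 0$
$\left(-28320 + M{\left(-82,X{\left(2 + 3 \right)} \right)}\right) + 9900 = \left(-28320 + 142\right) + 9900 = -28178 + 9900 = -18278$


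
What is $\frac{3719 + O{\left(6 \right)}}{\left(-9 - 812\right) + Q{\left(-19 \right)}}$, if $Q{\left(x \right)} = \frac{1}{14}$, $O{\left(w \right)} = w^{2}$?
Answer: $- \frac{52570}{11493} \approx -4.5741$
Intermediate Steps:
$Q{\left(x \right)} = \frac{1}{14}$
$\frac{3719 + O{\left(6 \right)}}{\left(-9 - 812\right) + Q{\left(-19 \right)}} = \frac{3719 + 6^{2}}{\left(-9 - 812\right) + \frac{1}{14}} = \frac{3719 + 36}{\left(-9 - 812\right) + \frac{1}{14}} = \frac{3755}{-821 + \frac{1}{14}} = \frac{3755}{- \frac{11493}{14}} = 3755 \left(- \frac{14}{11493}\right) = - \frac{52570}{11493}$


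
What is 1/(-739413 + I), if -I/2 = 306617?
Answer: -1/1352647 ≈ -7.3929e-7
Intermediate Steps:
I = -613234 (I = -2*306617 = -613234)
1/(-739413 + I) = 1/(-739413 - 613234) = 1/(-1352647) = -1/1352647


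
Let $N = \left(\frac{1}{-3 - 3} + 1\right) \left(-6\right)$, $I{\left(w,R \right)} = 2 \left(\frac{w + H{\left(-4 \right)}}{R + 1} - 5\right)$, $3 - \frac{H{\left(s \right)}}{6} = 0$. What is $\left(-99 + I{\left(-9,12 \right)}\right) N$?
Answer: $\frac{6995}{13} \approx 538.08$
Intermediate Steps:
$H{\left(s \right)} = 18$ ($H{\left(s \right)} = 18 - 0 = 18 + 0 = 18$)
$I{\left(w,R \right)} = -10 + \frac{2 \left(18 + w\right)}{1 + R}$ ($I{\left(w,R \right)} = 2 \left(\frac{w + 18}{R + 1} - 5\right) = 2 \left(\frac{18 + w}{1 + R} - 5\right) = 2 \left(-5 + \frac{18 + w}{1 + R}\right) = -10 + \frac{2 \left(18 + w\right)}{1 + R}$)
$N = -5$ ($N = \left(\frac{1}{-6} + 1\right) \left(-6\right) = \left(- \frac{1}{6} + 1\right) \left(-6\right) = \frac{5}{6} \left(-6\right) = -5$)
$\left(-99 + I{\left(-9,12 \right)}\right) N = \left(-99 + \frac{2 \left(13 - 9 - 60\right)}{1 + 12}\right) \left(-5\right) = \left(-99 + \frac{2 \left(13 - 9 - 60\right)}{13}\right) \left(-5\right) = \left(-99 + 2 \cdot \frac{1}{13} \left(-56\right)\right) \left(-5\right) = \left(-99 - \frac{112}{13}\right) \left(-5\right) = \left(- \frac{1399}{13}\right) \left(-5\right) = \frac{6995}{13}$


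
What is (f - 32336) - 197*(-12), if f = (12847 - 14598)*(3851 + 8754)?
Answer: -22101327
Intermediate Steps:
f = -22071355 (f = -1751*12605 = -22071355)
(f - 32336) - 197*(-12) = (-22071355 - 32336) - 197*(-12) = -22103691 + 2364 = -22101327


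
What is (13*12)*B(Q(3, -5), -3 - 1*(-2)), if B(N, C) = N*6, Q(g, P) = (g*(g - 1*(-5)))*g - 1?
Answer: 66456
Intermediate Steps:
Q(g, P) = -1 + g²*(5 + g) (Q(g, P) = (g*(g + 5))*g - 1 = (g*(5 + g))*g - 1 = g²*(5 + g) - 1 = -1 + g²*(5 + g))
B(N, C) = 6*N
(13*12)*B(Q(3, -5), -3 - 1*(-2)) = (13*12)*(6*(-1 + 3³ + 5*3²)) = 156*(6*(-1 + 27 + 5*9)) = 156*(6*(-1 + 27 + 45)) = 156*(6*71) = 156*426 = 66456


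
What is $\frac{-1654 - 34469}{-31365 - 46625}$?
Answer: $\frac{36123}{77990} \approx 0.46317$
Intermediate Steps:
$\frac{-1654 - 34469}{-31365 - 46625} = \frac{-1654 - 34469}{-77990} = \left(-1654 - 34469\right) \left(- \frac{1}{77990}\right) = \left(-36123\right) \left(- \frac{1}{77990}\right) = \frac{36123}{77990}$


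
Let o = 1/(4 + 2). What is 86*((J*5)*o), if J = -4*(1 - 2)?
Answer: 860/3 ≈ 286.67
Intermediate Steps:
o = ⅙ (o = 1/6 = ⅙ ≈ 0.16667)
J = 4 (J = -4*(-1) = 4)
86*((J*5)*o) = 86*((4*5)*(⅙)) = 86*(20*(⅙)) = 86*(10/3) = 860/3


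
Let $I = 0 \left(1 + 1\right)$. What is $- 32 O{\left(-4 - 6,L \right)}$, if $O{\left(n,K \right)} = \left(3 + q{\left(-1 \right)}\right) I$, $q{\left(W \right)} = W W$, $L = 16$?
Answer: $0$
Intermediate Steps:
$q{\left(W \right)} = W^{2}$
$I = 0$ ($I = 0 \cdot 2 = 0$)
$O{\left(n,K \right)} = 0$ ($O{\left(n,K \right)} = \left(3 + \left(-1\right)^{2}\right) 0 = \left(3 + 1\right) 0 = 4 \cdot 0 = 0$)
$- 32 O{\left(-4 - 6,L \right)} = \left(-32\right) 0 = 0$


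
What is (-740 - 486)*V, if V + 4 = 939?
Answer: -1146310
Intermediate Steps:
V = 935 (V = -4 + 939 = 935)
(-740 - 486)*V = (-740 - 486)*935 = -1226*935 = -1146310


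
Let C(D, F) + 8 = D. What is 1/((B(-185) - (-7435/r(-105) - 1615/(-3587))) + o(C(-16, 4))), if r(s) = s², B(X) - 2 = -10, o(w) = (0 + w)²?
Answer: 465255/264369122 ≈ 0.0017599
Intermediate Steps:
C(D, F) = -8 + D
o(w) = w²
B(X) = -8 (B(X) = 2 - 10 = -8)
1/((B(-185) - (-7435/r(-105) - 1615/(-3587))) + o(C(-16, 4))) = 1/((-8 - (-7435/((-105)²) - 1615/(-3587))) + (-8 - 16)²) = 1/((-8 - (-7435/11025 - 1615*(-1/3587))) + (-24)²) = 1/((-8 - (-7435*1/11025 + 95/211)) + 576) = 1/((-8 - (-1487/2205 + 95/211)) + 576) = 1/((-8 - 1*(-104282/465255)) + 576) = 1/((-8 + 104282/465255) + 576) = 1/(-3617758/465255 + 576) = 1/(264369122/465255) = 465255/264369122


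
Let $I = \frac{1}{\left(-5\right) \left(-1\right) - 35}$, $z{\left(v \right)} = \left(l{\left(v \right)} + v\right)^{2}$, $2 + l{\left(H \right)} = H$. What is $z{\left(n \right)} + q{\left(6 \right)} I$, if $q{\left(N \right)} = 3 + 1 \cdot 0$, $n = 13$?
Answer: $\frac{5759}{10} \approx 575.9$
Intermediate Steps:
$l{\left(H \right)} = -2 + H$
$z{\left(v \right)} = \left(-2 + 2 v\right)^{2}$ ($z{\left(v \right)} = \left(\left(-2 + v\right) + v\right)^{2} = \left(-2 + 2 v\right)^{2}$)
$I = - \frac{1}{30}$ ($I = \frac{1}{5 - 35} = \frac{1}{-30} = - \frac{1}{30} \approx -0.033333$)
$q{\left(N \right)} = 3$ ($q{\left(N \right)} = 3 + 0 = 3$)
$z{\left(n \right)} + q{\left(6 \right)} I = 4 \left(-1 + 13\right)^{2} + 3 \left(- \frac{1}{30}\right) = 4 \cdot 12^{2} - \frac{1}{10} = 4 \cdot 144 - \frac{1}{10} = 576 - \frac{1}{10} = \frac{5759}{10}$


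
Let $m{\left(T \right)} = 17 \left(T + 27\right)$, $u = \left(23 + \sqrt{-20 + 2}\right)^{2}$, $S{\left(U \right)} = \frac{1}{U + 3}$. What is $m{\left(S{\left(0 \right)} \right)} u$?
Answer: $\frac{712334}{3} + 64124 i \sqrt{2} \approx 2.3744 \cdot 10^{5} + 90685.0 i$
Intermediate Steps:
$S{\left(U \right)} = \frac{1}{3 + U}$
$u = \left(23 + 3 i \sqrt{2}\right)^{2}$ ($u = \left(23 + \sqrt{-18}\right)^{2} = \left(23 + 3 i \sqrt{2}\right)^{2} \approx 511.0 + 195.16 i$)
$m{\left(T \right)} = 459 + 17 T$ ($m{\left(T \right)} = 17 \left(27 + T\right) = 459 + 17 T$)
$m{\left(S{\left(0 \right)} \right)} u = \left(459 + \frac{17}{3 + 0}\right) \left(511 + 138 i \sqrt{2}\right) = \left(459 + \frac{17}{3}\right) \left(511 + 138 i \sqrt{2}\right) = \frac{1394 \left(511 + 138 i \sqrt{2}\right)}{3} = \frac{712334}{3} + 64124 i \sqrt{2}$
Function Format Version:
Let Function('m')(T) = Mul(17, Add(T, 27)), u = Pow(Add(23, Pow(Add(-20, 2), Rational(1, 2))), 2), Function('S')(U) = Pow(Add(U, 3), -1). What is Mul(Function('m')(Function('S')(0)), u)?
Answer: Add(Rational(712334, 3), Mul(64124, I, Pow(2, Rational(1, 2)))) ≈ Add(2.3744e+5, Mul(90685., I))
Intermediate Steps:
Function('S')(U) = Pow(Add(3, U), -1)
u = Pow(Add(23, Mul(3, I, Pow(2, Rational(1, 2)))), 2) (u = Pow(Add(23, Pow(-18, Rational(1, 2))), 2) = Pow(Add(23, Mul(3, I, Pow(2, Rational(1, 2)))), 2) ≈ Add(511.00, Mul(195.16, I)))
Function('m')(T) = Add(459, Mul(17, T)) (Function('m')(T) = Mul(17, Add(27, T)) = Add(459, Mul(17, T)))
Mul(Function('m')(Function('S')(0)), u) = Mul(Add(459, Mul(17, Pow(Add(3, 0), -1))), Add(511, Mul(138, I, Pow(2, Rational(1, 2))))) = Mul(Add(459, Mul(17, Pow(3, -1))), Add(511, Mul(138, I, Pow(2, Rational(1, 2))))) = Mul(Add(459, Mul(17, Rational(1, 3))), Add(511, Mul(138, I, Pow(2, Rational(1, 2))))) = Mul(Add(459, Rational(17, 3)), Add(511, Mul(138, I, Pow(2, Rational(1, 2))))) = Mul(Rational(1394, 3), Add(511, Mul(138, I, Pow(2, Rational(1, 2))))) = Add(Rational(712334, 3), Mul(64124, I, Pow(2, Rational(1, 2))))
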